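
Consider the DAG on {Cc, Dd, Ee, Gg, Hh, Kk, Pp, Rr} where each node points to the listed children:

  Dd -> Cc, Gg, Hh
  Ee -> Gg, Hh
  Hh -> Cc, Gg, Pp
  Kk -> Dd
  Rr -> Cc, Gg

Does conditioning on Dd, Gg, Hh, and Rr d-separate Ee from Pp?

There are 6 undirected paths between Ee and Pp; checking each against the conditioning set {Dd, Gg, Hh, Rr}:
  1. Ee → Gg ← Dd → Cc ← Hh → Pp — Gg:collider[open]; Dd:fork[blocks]; Cc:collider[blocks]; Hh:fork[blocks] ⇒ blocked
  2. Ee → Gg ← Dd → Hh → Pp — Gg:collider[open]; Dd:fork[blocks]; Hh:chain[blocks] ⇒ blocked
  3. Ee → Gg ← Hh → Pp — Gg:collider[open]; Hh:fork[blocks] ⇒ blocked
  4. Ee → Gg ← Rr → Cc ← Dd → Hh → Pp — Gg:collider[open]; Rr:fork[blocks]; Cc:collider[blocks]; Dd:fork[blocks]; Hh:chain[blocks] ⇒ blocked
  5. Ee → Gg ← Rr → Cc ← Hh → Pp — Gg:collider[open]; Rr:fork[blocks]; Cc:collider[blocks]; Hh:fork[blocks] ⇒ blocked
  6. Ee → Hh → Pp — Hh:chain[blocks] ⇒ blocked
All paths are blocked; Ee ⊥ Pp | {Dd, Gg, Hh, Rr} holds.

Yes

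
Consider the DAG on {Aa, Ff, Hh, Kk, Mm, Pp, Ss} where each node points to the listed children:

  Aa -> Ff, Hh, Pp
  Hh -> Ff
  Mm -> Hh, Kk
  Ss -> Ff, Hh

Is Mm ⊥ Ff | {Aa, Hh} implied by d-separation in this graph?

No

Enumerating the 3 paths from Mm to Ff and testing each for blocking by {Aa, Hh}:
Path 1: Mm → Hh ← Aa → Ff
  Aa is a fork here and Aa is conditioned on, so the path is blocked at Aa.
Path 2: Mm → Hh ← Ss → Ff
  Hh is a collider and Hh is conditioned on, which opens it; Ss is a fork and Ss is not conditioned on — no node blocks this path, so it is active.
Path 3: Mm → Hh → Ff
  Hh is a chain here and Hh is conditioned on, so the path is blocked at Hh.
Because an active path exists, Mm and Ff are not d-separated.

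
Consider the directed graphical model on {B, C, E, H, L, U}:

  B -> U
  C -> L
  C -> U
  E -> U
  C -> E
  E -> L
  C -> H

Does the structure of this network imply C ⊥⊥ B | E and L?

Enumerating the 3 paths from C to B and testing each for blocking by {E, L}:
Path 1: C → L ← E → U ← B
  E is a fork here and E is conditioned on, so the path is blocked at E.
Path 2: C → E → U ← B
  E is a chain here and E is conditioned on, so the path is blocked at E.
Path 3: C → U ← B
  U is a collider here and neither U nor any of its descendants is conditioned on, so the collider stays closed — the path is blocked at U.
Every path is blocked, so C and B are d-separated given {E, L}.

Yes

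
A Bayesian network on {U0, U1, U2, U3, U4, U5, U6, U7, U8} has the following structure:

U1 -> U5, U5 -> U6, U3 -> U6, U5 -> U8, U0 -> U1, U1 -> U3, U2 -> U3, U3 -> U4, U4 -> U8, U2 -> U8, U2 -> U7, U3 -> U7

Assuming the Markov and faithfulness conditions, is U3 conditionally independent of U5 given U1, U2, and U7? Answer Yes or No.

Yes

We examine all 5 paths between U3 and U5:
Path 1: U3 ← U1 → U5
  U1 is a fork here and U1 is conditioned on, so the path is blocked at U1.
Path 2: U3 → U6 ← U5
  U6 is a collider here and neither U6 nor any of its descendants is conditioned on, so the collider stays closed — the path is blocked at U6.
Path 3: U3 → U7 ← U2 → U8 ← U5
  U2 is a fork here and U2 is conditioned on, so the path is blocked at U2.
Path 4: U3 → U4 → U8 ← U5
  U8 is a collider here and neither U8 nor any of its descendants is conditioned on, so the collider stays closed — the path is blocked at U8.
Path 5: U3 ← U2 → U8 ← U5
  U2 is a fork here and U2 is conditioned on, so the path is blocked at U2.
Every path is blocked, so U3 and U5 are d-separated given {U1, U2, U7}.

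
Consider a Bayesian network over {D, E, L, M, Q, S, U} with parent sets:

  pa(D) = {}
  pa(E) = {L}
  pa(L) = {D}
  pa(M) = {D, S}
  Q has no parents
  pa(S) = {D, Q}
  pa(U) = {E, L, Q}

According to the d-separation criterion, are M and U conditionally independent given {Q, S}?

No

6 paths connect M and U; each must be blocked for d-separation to hold:
Path 1: M ← D → L → U
  D is a fork and D is not conditioned on; L is a chain and L is not conditioned on — no node blocks this path, so it is active.
Path 2: M ← D → L → E → U
  D is a fork and D is not conditioned on; L is a chain and L is not conditioned on; E is a chain and E is not conditioned on — no node blocks this path, so it is active.
Path 3: M ← D → S ← Q → U
  Q is a fork here and Q is conditioned on, so the path is blocked at Q.
Path 4: M ← S ← D → L → U
  S is a chain here and S is conditioned on, so the path is blocked at S.
Path 5: M ← S ← D → L → E → U
  S is a chain here and S is conditioned on, so the path is blocked at S.
Path 6: M ← S ← Q → U
  S is a chain here and S is conditioned on, so the path is blocked at S.
Since the path M ← D → L → U is active, M and U are not d-separated given {Q, S}.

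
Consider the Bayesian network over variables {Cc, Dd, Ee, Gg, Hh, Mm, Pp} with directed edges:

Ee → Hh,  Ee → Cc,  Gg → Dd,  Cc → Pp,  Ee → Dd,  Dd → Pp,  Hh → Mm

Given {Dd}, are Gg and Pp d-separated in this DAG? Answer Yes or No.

No — Gg and Pp are not d-separated given {Dd}.

Enumerating the 2 paths from Gg to Pp and testing each for blocking by {Dd}:
Path 1: Gg → Dd → Pp
  Dd is a chain here and Dd is conditioned on, so the path is blocked at Dd.
Path 2: Gg → Dd ← Ee → Cc → Pp
  Dd is a collider and Dd is conditioned on, which opens it; Ee is a fork and Ee is not conditioned on; Cc is a chain and Cc is not conditioned on — no node blocks this path, so it is active.
At least one path is unblocked, so d-separation fails.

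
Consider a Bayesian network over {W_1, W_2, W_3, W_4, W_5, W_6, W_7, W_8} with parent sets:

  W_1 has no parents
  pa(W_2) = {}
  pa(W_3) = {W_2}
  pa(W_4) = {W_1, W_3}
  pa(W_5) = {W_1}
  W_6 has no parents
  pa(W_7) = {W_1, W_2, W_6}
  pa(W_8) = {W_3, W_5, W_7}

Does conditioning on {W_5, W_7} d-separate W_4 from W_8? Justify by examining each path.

Enumerating the 6 paths from W_4 to W_8 and testing each for blocking by {W_5, W_7}:
Path 1: W_4 ← W_3 ← W_2 → W_7 → W_8
  W_7 is a chain here and W_7 is conditioned on, so the path is blocked at W_7.
Path 2: W_4 ← W_3 ← W_2 → W_7 ← W_1 → W_5 → W_8
  W_5 is a chain here and W_5 is conditioned on, so the path is blocked at W_5.
Path 3: W_4 ← W_3 → W_8
  W_3 is a fork and W_3 is not conditioned on — no node blocks this path, so it is active.
Path 4: W_4 ← W_1 → W_7 ← W_2 → W_3 → W_8
  W_1 is a fork and W_1 is not conditioned on; W_7 is a collider and W_7 is conditioned on, which opens it; W_2 is a fork and W_2 is not conditioned on; W_3 is a chain and W_3 is not conditioned on — no node blocks this path, so it is active.
Path 5: W_4 ← W_1 → W_7 → W_8
  W_7 is a chain here and W_7 is conditioned on, so the path is blocked at W_7.
Path 6: W_4 ← W_1 → W_5 → W_8
  W_5 is a chain here and W_5 is conditioned on, so the path is blocked at W_5.
Since the path W_4 ← W_3 → W_8 is active, W_4 and W_8 are not d-separated given {W_5, W_7}.

No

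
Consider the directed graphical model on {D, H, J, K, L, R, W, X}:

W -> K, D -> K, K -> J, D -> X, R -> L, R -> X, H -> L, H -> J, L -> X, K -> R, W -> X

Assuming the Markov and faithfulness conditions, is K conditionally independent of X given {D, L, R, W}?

Yes

We examine all 6 paths between K and X:
Path 1: K ← W → X
  W is a fork here and W is conditioned on, so the path is blocked at W.
Path 2: K → R → X
  R is a chain here and R is conditioned on, so the path is blocked at R.
Path 3: K → R → L → X
  R is a chain here and R is conditioned on, so the path is blocked at R.
Path 4: K ← D → X
  D is a fork here and D is conditioned on, so the path is blocked at D.
Path 5: K → J ← H → L → X
  J is a collider here and neither J nor any of its descendants is conditioned on, so the collider stays closed — the path is blocked at J.
Path 6: K → J ← H → L ← R → X
  J is a collider here and neither J nor any of its descendants is conditioned on, so the collider stays closed — the path is blocked at J.
All paths are blocked; K ⊥ X | {D, L, R, W} holds.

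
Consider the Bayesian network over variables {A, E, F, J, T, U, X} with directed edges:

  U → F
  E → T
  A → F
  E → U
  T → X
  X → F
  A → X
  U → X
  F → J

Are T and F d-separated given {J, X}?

No

6 paths connect T and F; each must be blocked for d-separation to hold:
Path 1: T → X ← A → F
  X is a collider and X is conditioned on, which opens it; A is a fork and A is not conditioned on — no node blocks this path, so it is active.
Path 2: T → X ← U → F
  X is a collider and X is conditioned on, which opens it; U is a fork and U is not conditioned on — no node blocks this path, so it is active.
Path 3: T → X → F
  X is a chain here and X is conditioned on, so the path is blocked at X.
Path 4: T ← E → U → X ← A → F
  E is a fork and E is not conditioned on; U is a chain and U is not conditioned on; X is a collider and X is conditioned on, which opens it; A is a fork and A is not conditioned on — no node blocks this path, so it is active.
Path 5: T ← E → U → X → F
  X is a chain here and X is conditioned on, so the path is blocked at X.
Path 6: T ← E → U → F
  E is a fork and E is not conditioned on; U is a chain and U is not conditioned on — no node blocks this path, so it is active.
At least one path is unblocked, so d-separation fails.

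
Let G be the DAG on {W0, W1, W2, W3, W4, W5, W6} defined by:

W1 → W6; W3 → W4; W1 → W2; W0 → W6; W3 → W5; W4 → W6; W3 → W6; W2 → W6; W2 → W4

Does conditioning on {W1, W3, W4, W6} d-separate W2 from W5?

Yes

6 paths connect W2 and W5; each must be blocked for d-separation to hold:
  1. W2 → W6 ← W3 → W5 — W6:collider[open]; W3:fork[blocks] ⇒ blocked
  2. W2 → W6 ← W4 ← W3 → W5 — W6:collider[open]; W4:chain[blocks]; W3:fork[blocks] ⇒ blocked
  3. W2 ← W1 → W6 ← W3 → W5 — W1:fork[blocks]; W6:collider[open]; W3:fork[blocks] ⇒ blocked
  4. W2 ← W1 → W6 ← W4 ← W3 → W5 — W1:fork[blocks]; W6:collider[open]; W4:chain[blocks]; W3:fork[blocks] ⇒ blocked
  5. W2 → W4 ← W3 → W5 — W4:collider[open]; W3:fork[blocks] ⇒ blocked
  6. W2 → W4 → W6 ← W3 → W5 — W4:chain[blocks]; W6:collider[open]; W3:fork[blocks] ⇒ blocked
Every path is blocked, so W2 and W5 are d-separated given {W1, W3, W4, W6}.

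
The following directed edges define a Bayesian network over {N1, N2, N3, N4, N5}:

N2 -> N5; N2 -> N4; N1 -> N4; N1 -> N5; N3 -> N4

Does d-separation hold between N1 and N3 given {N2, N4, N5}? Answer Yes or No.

No — N1 and N3 are not d-separated given {N2, N4, N5}.

2 paths connect N1 and N3; each must be blocked for d-separation to hold:
Path 1: N1 → N5 ← N2 → N4 ← N3
  N2 is a fork here and N2 is conditioned on, so the path is blocked at N2.
Path 2: N1 → N4 ← N3
  N4 is a collider and N4 is conditioned on, which opens it — no node blocks this path, so it is active.
Since the path N1 → N4 ← N3 is active, N1 and N3 are not d-separated given {N2, N4, N5}.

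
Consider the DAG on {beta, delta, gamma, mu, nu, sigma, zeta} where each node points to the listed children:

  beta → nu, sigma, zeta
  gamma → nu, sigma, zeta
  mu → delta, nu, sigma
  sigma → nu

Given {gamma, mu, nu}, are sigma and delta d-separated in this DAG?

Enumerating the 6 paths from sigma to delta and testing each for blocking by {gamma, mu, nu}:
Path 1: sigma ← gamma → zeta ← beta → nu ← mu → delta
  gamma is a fork here and gamma is conditioned on, so the path is blocked at gamma.
Path 2: sigma ← gamma → nu ← mu → delta
  gamma is a fork here and gamma is conditioned on, so the path is blocked at gamma.
Path 3: sigma → nu ← mu → delta
  mu is a fork here and mu is conditioned on, so the path is blocked at mu.
Path 4: sigma ← mu → delta
  mu is a fork here and mu is conditioned on, so the path is blocked at mu.
Path 5: sigma ← beta → zeta ← gamma → nu ← mu → delta
  zeta is a collider here and neither zeta nor any of its descendants is conditioned on, so the collider stays closed — the path is blocked at zeta.
Path 6: sigma ← beta → nu ← mu → delta
  mu is a fork here and mu is conditioned on, so the path is blocked at mu.
Since every path is blocked, d-separation holds.

Yes — sigma and delta are d-separated given {gamma, mu, nu}.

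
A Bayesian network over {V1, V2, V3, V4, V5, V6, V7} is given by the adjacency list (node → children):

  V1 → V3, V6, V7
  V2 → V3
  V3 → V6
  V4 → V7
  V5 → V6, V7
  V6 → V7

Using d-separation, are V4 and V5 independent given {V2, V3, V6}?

There are 4 undirected paths between V4 and V5; checking each against the conditioning set {V2, V3, V6}:
Path 1: V4 → V7 ← V1 → V6 ← V5
  V7 is a collider here and neither V7 nor any of its descendants is conditioned on, so the collider stays closed — the path is blocked at V7.
Path 2: V4 → V7 ← V1 → V3 → V6 ← V5
  V7 is a collider here and neither V7 nor any of its descendants is conditioned on, so the collider stays closed — the path is blocked at V7.
Path 3: V4 → V7 ← V6 ← V5
  V7 is a collider here and neither V7 nor any of its descendants is conditioned on, so the collider stays closed — the path is blocked at V7.
Path 4: V4 → V7 ← V5
  V7 is a collider here and neither V7 nor any of its descendants is conditioned on, so the collider stays closed — the path is blocked at V7.
Since every path is blocked, d-separation holds.

Yes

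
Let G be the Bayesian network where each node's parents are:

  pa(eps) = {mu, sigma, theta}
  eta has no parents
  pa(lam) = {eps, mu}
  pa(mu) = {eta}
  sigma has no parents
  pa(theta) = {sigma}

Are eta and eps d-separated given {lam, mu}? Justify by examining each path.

There are 2 undirected paths between eta and eps; checking each against the conditioning set {lam, mu}:
Path 1: eta → mu → eps
  mu is a chain here and mu is conditioned on, so the path is blocked at mu.
Path 2: eta → mu → lam ← eps
  mu is a chain here and mu is conditioned on, so the path is blocked at mu.
Every path is blocked, so eta and eps are d-separated given {lam, mu}.

Yes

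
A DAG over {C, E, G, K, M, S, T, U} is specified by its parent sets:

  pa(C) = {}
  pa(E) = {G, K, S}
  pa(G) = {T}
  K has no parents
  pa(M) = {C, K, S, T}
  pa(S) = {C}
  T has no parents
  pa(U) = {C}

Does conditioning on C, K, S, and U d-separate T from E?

We examine all 4 paths between T and E:
Path 1: T → M ← C → S → E
  M is a collider here and neither M nor any of its descendants is conditioned on, so the collider stays closed — the path is blocked at M.
Path 2: T → M ← K → E
  M is a collider here and neither M nor any of its descendants is conditioned on, so the collider stays closed — the path is blocked at M.
Path 3: T → M ← S → E
  M is a collider here and neither M nor any of its descendants is conditioned on, so the collider stays closed — the path is blocked at M.
Path 4: T → G → E
  G is a chain and G is not conditioned on — no node blocks this path, so it is active.
At least one path is unblocked, so d-separation fails.

No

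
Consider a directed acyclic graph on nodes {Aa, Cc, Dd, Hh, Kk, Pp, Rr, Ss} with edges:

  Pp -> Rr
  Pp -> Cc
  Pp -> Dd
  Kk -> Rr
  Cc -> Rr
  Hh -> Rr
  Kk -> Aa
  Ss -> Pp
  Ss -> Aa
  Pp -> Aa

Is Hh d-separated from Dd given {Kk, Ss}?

Yes

4 paths connect Hh and Dd; each must be blocked for d-separation to hold:
Path 1: Hh → Rr ← Cc ← Pp → Dd
  Rr is a collider here and neither Rr nor any of its descendants is conditioned on, so the collider stays closed — the path is blocked at Rr.
Path 2: Hh → Rr ← Kk → Aa ← Ss → Pp → Dd
  Rr is a collider here and neither Rr nor any of its descendants is conditioned on, so the collider stays closed — the path is blocked at Rr.
Path 3: Hh → Rr ← Kk → Aa ← Pp → Dd
  Rr is a collider here and neither Rr nor any of its descendants is conditioned on, so the collider stays closed — the path is blocked at Rr.
Path 4: Hh → Rr ← Pp → Dd
  Rr is a collider here and neither Rr nor any of its descendants is conditioned on, so the collider stays closed — the path is blocked at Rr.
Since every path is blocked, d-separation holds.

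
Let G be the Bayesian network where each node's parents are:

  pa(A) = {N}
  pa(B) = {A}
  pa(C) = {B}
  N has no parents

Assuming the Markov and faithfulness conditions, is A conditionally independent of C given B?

The only undirected path from A to C is:
Path 1: A → B → C
  B is a chain here and B is conditioned on, so the path is blocked at B.
Every path is blocked, so A and C are d-separated given {B}.

Yes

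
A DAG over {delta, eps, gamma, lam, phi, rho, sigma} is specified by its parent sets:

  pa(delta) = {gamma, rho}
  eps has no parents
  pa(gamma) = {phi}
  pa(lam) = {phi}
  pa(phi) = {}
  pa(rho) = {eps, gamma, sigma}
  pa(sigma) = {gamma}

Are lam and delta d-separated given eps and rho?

Enumerating the 3 paths from lam to delta and testing each for blocking by {eps, rho}:
Path 1: lam ← phi → gamma → delta
  phi is a fork and phi is not conditioned on; gamma is a chain and gamma is not conditioned on — no node blocks this path, so it is active.
Path 2: lam ← phi → gamma → sigma → rho → delta
  rho is a chain here and rho is conditioned on, so the path is blocked at rho.
Path 3: lam ← phi → gamma → rho → delta
  rho is a chain here and rho is conditioned on, so the path is blocked at rho.
Since the path lam ← phi → gamma → delta is active, lam and delta are not d-separated given {eps, rho}.

No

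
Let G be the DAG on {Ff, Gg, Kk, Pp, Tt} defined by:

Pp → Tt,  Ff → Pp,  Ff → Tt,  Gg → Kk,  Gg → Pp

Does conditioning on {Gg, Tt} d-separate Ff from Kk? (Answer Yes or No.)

Yes — Ff and Kk are d-separated given {Gg, Tt}.

We examine all 2 paths between Ff and Kk:
  1. Ff → Pp ← Gg → Kk — Pp:collider[open]; Gg:fork[blocks] ⇒ blocked
  2. Ff → Tt ← Pp ← Gg → Kk — Tt:collider[open]; Pp:chain[open]; Gg:fork[blocks] ⇒ blocked
Every path is blocked, so Ff and Kk are d-separated given {Gg, Tt}.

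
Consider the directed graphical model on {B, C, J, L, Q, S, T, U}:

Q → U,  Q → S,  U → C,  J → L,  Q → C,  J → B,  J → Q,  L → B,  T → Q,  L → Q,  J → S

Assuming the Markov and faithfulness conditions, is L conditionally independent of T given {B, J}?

Yes

We examine all 5 paths between L and T:
  1. L → B ← J → Q ← T — B:collider[open]; J:fork[blocks]; Q:collider[blocks] ⇒ blocked
  2. L → B ← J → S ← Q ← T — B:collider[open]; J:fork[blocks]; S:collider[blocks]; Q:chain[open] ⇒ blocked
  3. L ← J → Q ← T — J:fork[blocks]; Q:collider[blocks] ⇒ blocked
  4. L ← J → S ← Q ← T — J:fork[blocks]; S:collider[blocks]; Q:chain[open] ⇒ blocked
  5. L → Q ← T — Q:collider[blocks] ⇒ blocked
All paths are blocked; L ⊥ T | {B, J} holds.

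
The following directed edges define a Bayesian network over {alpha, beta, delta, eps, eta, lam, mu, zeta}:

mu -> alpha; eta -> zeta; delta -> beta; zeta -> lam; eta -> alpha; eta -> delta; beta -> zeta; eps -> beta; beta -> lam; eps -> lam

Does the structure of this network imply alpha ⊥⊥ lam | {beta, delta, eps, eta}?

Yes

6 paths connect alpha and lam; each must be blocked for d-separation to hold:
Path 1: alpha ← eta → zeta ← beta → lam
  eta is a fork here and eta is conditioned on, so the path is blocked at eta.
Path 2: alpha ← eta → zeta ← beta ← eps → lam
  eta is a fork here and eta is conditioned on, so the path is blocked at eta.
Path 3: alpha ← eta → zeta → lam
  eta is a fork here and eta is conditioned on, so the path is blocked at eta.
Path 4: alpha ← eta → delta → beta → zeta → lam
  eta is a fork here and eta is conditioned on, so the path is blocked at eta.
Path 5: alpha ← eta → delta → beta → lam
  eta is a fork here and eta is conditioned on, so the path is blocked at eta.
Path 6: alpha ← eta → delta → beta ← eps → lam
  eta is a fork here and eta is conditioned on, so the path is blocked at eta.
Every path is blocked, so alpha and lam are d-separated given {beta, delta, eps, eta}.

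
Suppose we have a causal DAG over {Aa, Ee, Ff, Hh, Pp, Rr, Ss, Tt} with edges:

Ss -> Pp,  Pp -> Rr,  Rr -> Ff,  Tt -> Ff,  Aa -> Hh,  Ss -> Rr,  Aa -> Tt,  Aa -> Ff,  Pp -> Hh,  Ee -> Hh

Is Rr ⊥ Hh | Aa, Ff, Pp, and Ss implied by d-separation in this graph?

Yes — Rr and Hh are d-separated given {Aa, Ff, Pp, Ss}.

We examine all 4 paths between Rr and Hh:
Path 1: Rr → Ff ← Aa → Hh
  Aa is a fork here and Aa is conditioned on, so the path is blocked at Aa.
Path 2: Rr → Ff ← Tt ← Aa → Hh
  Aa is a fork here and Aa is conditioned on, so the path is blocked at Aa.
Path 3: Rr ← Pp → Hh
  Pp is a fork here and Pp is conditioned on, so the path is blocked at Pp.
Path 4: Rr ← Ss → Pp → Hh
  Ss is a fork here and Ss is conditioned on, so the path is blocked at Ss.
All paths are blocked; Rr ⊥ Hh | {Aa, Ff, Pp, Ss} holds.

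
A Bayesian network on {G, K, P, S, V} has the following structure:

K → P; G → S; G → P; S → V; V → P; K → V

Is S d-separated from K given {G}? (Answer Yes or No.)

Yes

There are 4 undirected paths between S and K; checking each against the conditioning set {G}:
Path 1: S → V → P ← K
  P is a collider here and neither P nor any of its descendants is conditioned on, so the collider stays closed — the path is blocked at P.
Path 2: S → V ← K
  V is a collider here and neither V nor any of its descendants is conditioned on, so the collider stays closed — the path is blocked at V.
Path 3: S ← G → P ← K
  G is a fork here and G is conditioned on, so the path is blocked at G.
Path 4: S ← G → P ← V ← K
  G is a fork here and G is conditioned on, so the path is blocked at G.
All paths are blocked; S ⊥ K | {G} holds.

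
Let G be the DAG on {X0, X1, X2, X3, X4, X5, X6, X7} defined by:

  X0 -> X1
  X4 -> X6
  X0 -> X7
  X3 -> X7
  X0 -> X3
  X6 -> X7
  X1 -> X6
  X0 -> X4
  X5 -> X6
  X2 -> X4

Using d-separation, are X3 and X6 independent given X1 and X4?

We examine all 6 paths between X3 and X6:
Path 1: X3 ← X0 → X1 → X6
  X1 is a chain here and X1 is conditioned on, so the path is blocked at X1.
Path 2: X3 ← X0 → X7 ← X6
  X7 is a collider here and neither X7 nor any of its descendants is conditioned on, so the collider stays closed — the path is blocked at X7.
Path 3: X3 ← X0 → X4 → X6
  X4 is a chain here and X4 is conditioned on, so the path is blocked at X4.
Path 4: X3 → X7 ← X6
  X7 is a collider here and neither X7 nor any of its descendants is conditioned on, so the collider stays closed — the path is blocked at X7.
Path 5: X3 → X7 ← X0 → X1 → X6
  X7 is a collider here and neither X7 nor any of its descendants is conditioned on, so the collider stays closed — the path is blocked at X7.
Path 6: X3 → X7 ← X0 → X4 → X6
  X7 is a collider here and neither X7 nor any of its descendants is conditioned on, so the collider stays closed — the path is blocked at X7.
Every path is blocked, so X3 and X6 are d-separated given {X1, X4}.

Yes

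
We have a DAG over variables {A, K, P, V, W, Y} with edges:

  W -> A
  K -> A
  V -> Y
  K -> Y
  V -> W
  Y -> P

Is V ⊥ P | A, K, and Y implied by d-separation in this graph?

Yes

We examine all 2 paths between V and P:
Path 1: V → Y → P
  Y is a chain here and Y is conditioned on, so the path is blocked at Y.
Path 2: V → W → A ← K → Y → P
  K is a fork here and K is conditioned on, so the path is blocked at K.
Every path is blocked, so V and P are d-separated given {A, K, Y}.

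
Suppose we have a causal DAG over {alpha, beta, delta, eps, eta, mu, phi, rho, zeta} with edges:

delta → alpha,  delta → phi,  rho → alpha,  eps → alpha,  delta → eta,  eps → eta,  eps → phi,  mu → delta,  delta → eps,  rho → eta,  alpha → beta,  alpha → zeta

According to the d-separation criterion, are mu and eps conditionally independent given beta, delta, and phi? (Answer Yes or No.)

6 paths connect mu and eps; each must be blocked for d-separation to hold:
  1. mu → delta → phi ← eps — delta:chain[blocks]; phi:collider[open] ⇒ blocked
  2. mu → delta → alpha ← rho → eta ← eps — delta:chain[blocks]; alpha:collider[open]; rho:fork[open]; eta:collider[blocks] ⇒ blocked
  3. mu → delta → alpha ← eps — delta:chain[blocks]; alpha:collider[open] ⇒ blocked
  4. mu → delta → eta ← rho → alpha ← eps — delta:chain[blocks]; eta:collider[blocks]; rho:fork[open]; alpha:collider[open] ⇒ blocked
  5. mu → delta → eta ← eps — delta:chain[blocks]; eta:collider[blocks] ⇒ blocked
  6. mu → delta → eps — delta:chain[blocks] ⇒ blocked
Since every path is blocked, d-separation holds.

Yes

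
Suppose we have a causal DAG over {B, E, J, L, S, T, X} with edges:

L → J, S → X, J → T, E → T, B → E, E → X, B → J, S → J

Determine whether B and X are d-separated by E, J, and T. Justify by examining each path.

No

4 paths connect B and X; each must be blocked for d-separation to hold:
Path 1: B → E → T ← J ← S → X
  E is a chain here and E is conditioned on, so the path is blocked at E.
Path 2: B → E → X
  E is a chain here and E is conditioned on, so the path is blocked at E.
Path 3: B → J ← S → X
  J is a collider and J is conditioned on, which opens it; S is a fork and S is not conditioned on — no node blocks this path, so it is active.
Path 4: B → J → T ← E → X
  J is a chain here and J is conditioned on, so the path is blocked at J.
Since the path B → J ← S → X is active, B and X are not d-separated given {E, J, T}.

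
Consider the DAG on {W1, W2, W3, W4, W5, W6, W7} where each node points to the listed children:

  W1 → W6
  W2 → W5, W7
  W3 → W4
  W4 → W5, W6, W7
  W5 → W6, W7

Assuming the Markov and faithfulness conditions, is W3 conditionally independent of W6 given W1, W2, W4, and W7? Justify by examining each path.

Enumerating the 4 paths from W3 to W6 and testing each for blocking by {W1, W2, W4, W7}:
Path 1: W3 → W4 → W7 ← W5 → W6
  W4 is a chain here and W4 is conditioned on, so the path is blocked at W4.
Path 2: W3 → W4 → W7 ← W2 → W5 → W6
  W4 is a chain here and W4 is conditioned on, so the path is blocked at W4.
Path 3: W3 → W4 → W5 → W6
  W4 is a chain here and W4 is conditioned on, so the path is blocked at W4.
Path 4: W3 → W4 → W6
  W4 is a chain here and W4 is conditioned on, so the path is blocked at W4.
Since every path is blocked, d-separation holds.

Yes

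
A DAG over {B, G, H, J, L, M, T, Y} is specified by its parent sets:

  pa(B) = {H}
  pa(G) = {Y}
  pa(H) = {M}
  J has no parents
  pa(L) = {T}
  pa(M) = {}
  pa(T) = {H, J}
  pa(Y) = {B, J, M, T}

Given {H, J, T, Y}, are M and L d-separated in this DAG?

Yes

We examine all 6 paths between M and L:
Path 1: M → H → B → Y ← J → T → L
  H is a chain here and H is conditioned on, so the path is blocked at H.
Path 2: M → H → B → Y ← T → L
  H is a chain here and H is conditioned on, so the path is blocked at H.
Path 3: M → H → T → L
  H is a chain here and H is conditioned on, so the path is blocked at H.
Path 4: M → Y ← J → T → L
  J is a fork here and J is conditioned on, so the path is blocked at J.
Path 5: M → Y ← B ← H → T → L
  H is a fork here and H is conditioned on, so the path is blocked at H.
Path 6: M → Y ← T → L
  T is a fork here and T is conditioned on, so the path is blocked at T.
All paths are blocked; M ⊥ L | {H, J, T, Y} holds.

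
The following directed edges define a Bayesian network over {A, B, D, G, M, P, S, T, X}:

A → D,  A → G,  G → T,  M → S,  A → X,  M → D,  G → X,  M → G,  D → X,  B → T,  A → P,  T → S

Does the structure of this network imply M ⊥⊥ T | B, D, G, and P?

Yes

There are 6 undirected paths between M and T; checking each against the conditioning set {B, D, G, P}:
  1. M → D → X ← A → G → T — D:chain[blocks]; X:collider[blocks]; A:fork[open]; G:chain[blocks] ⇒ blocked
  2. M → D → X ← G → T — D:chain[blocks]; X:collider[blocks]; G:fork[blocks] ⇒ blocked
  3. M → D ← A → X ← G → T — D:collider[open]; A:fork[open]; X:collider[blocks]; G:fork[blocks] ⇒ blocked
  4. M → D ← A → G → T — D:collider[open]; A:fork[open]; G:chain[blocks] ⇒ blocked
  5. M → S ← T — S:collider[blocks] ⇒ blocked
  6. M → G → T — G:chain[blocks] ⇒ blocked
Since every path is blocked, d-separation holds.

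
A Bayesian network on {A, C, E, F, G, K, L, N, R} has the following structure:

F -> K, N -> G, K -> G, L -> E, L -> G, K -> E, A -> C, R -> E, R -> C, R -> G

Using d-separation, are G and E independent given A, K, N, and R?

Enumerating the 3 paths from G to E and testing each for blocking by {A, K, N, R}:
  1. G ← R → E — R:fork[blocks] ⇒ blocked
  2. G ← L → E — L:fork[open] ⇒ active
  3. G ← K → E — K:fork[blocks] ⇒ blocked
Since the path G ← L → E is active, G and E are not d-separated given {A, K, N, R}.

No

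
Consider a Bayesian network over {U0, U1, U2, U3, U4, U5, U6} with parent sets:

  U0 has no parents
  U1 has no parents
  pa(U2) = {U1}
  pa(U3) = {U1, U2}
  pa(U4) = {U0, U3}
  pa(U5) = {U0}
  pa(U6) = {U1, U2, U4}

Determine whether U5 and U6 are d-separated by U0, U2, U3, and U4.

We examine all 5 paths between U5 and U6:
  1. U5 ← U0 → U4 → U6 — U0:fork[blocks]; U4:chain[blocks] ⇒ blocked
  2. U5 ← U0 → U4 ← U3 ← U1 → U6 — U0:fork[blocks]; U4:collider[open]; U3:chain[blocks]; U1:fork[open] ⇒ blocked
  3. U5 ← U0 → U4 ← U3 ← U1 → U2 → U6 — U0:fork[blocks]; U4:collider[open]; U3:chain[blocks]; U1:fork[open]; U2:chain[blocks] ⇒ blocked
  4. U5 ← U0 → U4 ← U3 ← U2 → U6 — U0:fork[blocks]; U4:collider[open]; U3:chain[blocks]; U2:fork[blocks] ⇒ blocked
  5. U5 ← U0 → U4 ← U3 ← U2 ← U1 → U6 — U0:fork[blocks]; U4:collider[open]; U3:chain[blocks]; U2:chain[blocks]; U1:fork[open] ⇒ blocked
Since every path is blocked, d-separation holds.

Yes — U5 and U6 are d-separated given {U0, U2, U3, U4}.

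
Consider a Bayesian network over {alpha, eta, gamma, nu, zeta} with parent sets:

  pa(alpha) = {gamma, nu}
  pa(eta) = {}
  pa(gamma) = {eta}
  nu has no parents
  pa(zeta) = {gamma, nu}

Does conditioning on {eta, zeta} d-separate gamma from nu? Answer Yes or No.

No — gamma and nu are not d-separated given {eta, zeta}.

2 paths connect gamma and nu; each must be blocked for d-separation to hold:
Path 1: gamma → zeta ← nu
  zeta is a collider and zeta is conditioned on, which opens it — no node blocks this path, so it is active.
Path 2: gamma → alpha ← nu
  alpha is a collider here and neither alpha nor any of its descendants is conditioned on, so the collider stays closed — the path is blocked at alpha.
Since the path gamma → zeta ← nu is active, gamma and nu are not d-separated given {eta, zeta}.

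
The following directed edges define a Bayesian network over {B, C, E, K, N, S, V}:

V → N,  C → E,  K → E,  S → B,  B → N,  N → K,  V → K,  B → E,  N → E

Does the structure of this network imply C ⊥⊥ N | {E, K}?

4 paths connect C and N; each must be blocked for d-separation to hold:
Path 1: C → E ← B → N
  E is a collider and E is conditioned on, which opens it; B is a fork and B is not conditioned on — no node blocks this path, so it is active.
Path 2: C → E ← N
  E is a collider and E is conditioned on, which opens it — no node blocks this path, so it is active.
Path 3: C → E ← K ← V → N
  K is a chain here and K is conditioned on, so the path is blocked at K.
Path 4: C → E ← K ← N
  K is a chain here and K is conditioned on, so the path is blocked at K.
Because an active path exists, C and N are not d-separated.

No — C and N are not d-separated given {E, K}.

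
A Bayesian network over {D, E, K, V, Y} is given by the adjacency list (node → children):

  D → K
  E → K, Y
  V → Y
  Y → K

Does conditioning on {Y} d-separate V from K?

No

We examine all 2 paths between V and K:
Path 1: V → Y ← E → K
  Y is a collider and Y is conditioned on, which opens it; E is a fork and E is not conditioned on — no node blocks this path, so it is active.
Path 2: V → Y → K
  Y is a chain here and Y is conditioned on, so the path is blocked at Y.
At least one path is unblocked, so d-separation fails.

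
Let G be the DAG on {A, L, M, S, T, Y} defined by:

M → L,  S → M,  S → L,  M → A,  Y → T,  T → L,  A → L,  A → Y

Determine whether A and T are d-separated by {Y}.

Yes — A and T are d-separated given {Y}.

We examine all 4 paths between A and T:
  1. A ← M ← S → L ← T — M:chain[open]; S:fork[open]; L:collider[blocks] ⇒ blocked
  2. A ← M → L ← T — M:fork[open]; L:collider[blocks] ⇒ blocked
  3. A → Y → T — Y:chain[blocks] ⇒ blocked
  4. A → L ← T — L:collider[blocks] ⇒ blocked
Every path is blocked, so A and T are d-separated given {Y}.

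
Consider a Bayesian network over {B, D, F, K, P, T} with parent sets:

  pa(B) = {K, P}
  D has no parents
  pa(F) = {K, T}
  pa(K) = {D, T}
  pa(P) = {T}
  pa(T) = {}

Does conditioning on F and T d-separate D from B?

We examine all 3 paths between D and B:
Path 1: D → K → F ← T → P → B
  T is a fork here and T is conditioned on, so the path is blocked at T.
Path 2: D → K ← T → P → B
  T is a fork here and T is conditioned on, so the path is blocked at T.
Path 3: D → K → B
  K is a chain and K is not conditioned on — no node blocks this path, so it is active.
Since the path D → K → B is active, D and B are not d-separated given {F, T}.

No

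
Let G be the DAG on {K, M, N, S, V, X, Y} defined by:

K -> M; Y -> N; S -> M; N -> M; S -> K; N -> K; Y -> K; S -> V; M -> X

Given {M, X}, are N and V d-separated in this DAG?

There are 6 undirected paths between N and V; checking each against the conditioning set {M, X}:
  1. N → M ← K ← S → V — M:collider[open]; K:chain[open]; S:fork[open] ⇒ active
  2. N → M ← S → V — M:collider[open]; S:fork[open] ⇒ active
  3. N ← Y → K → M ← S → V — Y:fork[open]; K:chain[open]; M:collider[open]; S:fork[open] ⇒ active
  4. N ← Y → K ← S → V — Y:fork[open]; K:collider[open]; S:fork[open] ⇒ active
  5. N → K → M ← S → V — K:chain[open]; M:collider[open]; S:fork[open] ⇒ active
  6. N → K ← S → V — K:collider[open]; S:fork[open] ⇒ active
At least one path is unblocked, so d-separation fails.

No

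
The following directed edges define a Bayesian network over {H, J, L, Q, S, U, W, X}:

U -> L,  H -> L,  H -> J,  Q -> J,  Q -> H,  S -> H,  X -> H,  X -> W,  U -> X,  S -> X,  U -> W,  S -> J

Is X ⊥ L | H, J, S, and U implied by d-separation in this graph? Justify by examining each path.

6 paths connect X and L; each must be blocked for d-separation to hold:
Path 1: X ← U → L
  U is a fork here and U is conditioned on, so the path is blocked at U.
Path 2: X → W ← U → L
  W is a collider here and neither W nor any of its descendants is conditioned on, so the collider stays closed — the path is blocked at W.
Path 3: X → H → L
  H is a chain here and H is conditioned on, so the path is blocked at H.
Path 4: X ← S → J ← Q → H → L
  S is a fork here and S is conditioned on, so the path is blocked at S.
Path 5: X ← S → J ← H → L
  S is a fork here and S is conditioned on, so the path is blocked at S.
Path 6: X ← S → H → L
  S is a fork here and S is conditioned on, so the path is blocked at S.
Since every path is blocked, d-separation holds.

Yes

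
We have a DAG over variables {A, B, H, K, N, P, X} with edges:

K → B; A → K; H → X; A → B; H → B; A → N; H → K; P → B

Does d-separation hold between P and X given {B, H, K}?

3 paths connect P and X; each must be blocked for d-separation to hold:
Path 1: P → B ← A → K ← H → X
  H is a fork here and H is conditioned on, so the path is blocked at H.
Path 2: P → B ← H → X
  H is a fork here and H is conditioned on, so the path is blocked at H.
Path 3: P → B ← K ← H → X
  K is a chain here and K is conditioned on, so the path is blocked at K.
All paths are blocked; P ⊥ X | {B, H, K} holds.

Yes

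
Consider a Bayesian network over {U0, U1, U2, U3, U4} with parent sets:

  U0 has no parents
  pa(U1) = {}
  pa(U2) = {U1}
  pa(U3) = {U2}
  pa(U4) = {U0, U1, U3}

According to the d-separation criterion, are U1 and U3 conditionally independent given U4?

No

Enumerating the 2 paths from U1 to U3 and testing each for blocking by {U4}:
Path 1: U1 → U4 ← U3
  U4 is a collider and U4 is conditioned on, which opens it — no node blocks this path, so it is active.
Path 2: U1 → U2 → U3
  U2 is a chain and U2 is not conditioned on — no node blocks this path, so it is active.
Because an active path exists, U1 and U3 are not d-separated.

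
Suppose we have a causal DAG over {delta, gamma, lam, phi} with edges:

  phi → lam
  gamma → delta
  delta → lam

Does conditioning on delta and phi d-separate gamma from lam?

Yes — gamma and lam are d-separated given {delta, phi}.

The only undirected path from gamma to lam is:
  1. gamma → delta → lam — delta:chain[blocks] ⇒ blocked
All paths are blocked; gamma ⊥ lam | {delta, phi} holds.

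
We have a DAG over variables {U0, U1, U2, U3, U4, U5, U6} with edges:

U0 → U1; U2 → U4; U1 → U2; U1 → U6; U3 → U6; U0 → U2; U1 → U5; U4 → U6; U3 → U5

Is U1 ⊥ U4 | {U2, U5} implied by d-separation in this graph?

Yes

There are 4 undirected paths between U1 and U4; checking each against the conditioning set {U2, U5}:
Path 1: U1 → U6 ← U4
  U6 is a collider here and neither U6 nor any of its descendants is conditioned on, so the collider stays closed — the path is blocked at U6.
Path 2: U1 → U5 ← U3 → U6 ← U4
  U6 is a collider here and neither U6 nor any of its descendants is conditioned on, so the collider stays closed — the path is blocked at U6.
Path 3: U1 → U2 → U4
  U2 is a chain here and U2 is conditioned on, so the path is blocked at U2.
Path 4: U1 ← U0 → U2 → U4
  U2 is a chain here and U2 is conditioned on, so the path is blocked at U2.
All paths are blocked; U1 ⊥ U4 | {U2, U5} holds.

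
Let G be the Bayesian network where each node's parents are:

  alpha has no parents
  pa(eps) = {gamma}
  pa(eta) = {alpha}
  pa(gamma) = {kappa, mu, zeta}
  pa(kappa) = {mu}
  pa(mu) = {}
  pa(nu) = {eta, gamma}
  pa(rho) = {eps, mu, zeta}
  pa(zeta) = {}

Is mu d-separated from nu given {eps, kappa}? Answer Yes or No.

We examine all 4 paths between mu and nu:
Path 1: mu → gamma → nu
  gamma is a chain and gamma is not conditioned on — no node blocks this path, so it is active.
Path 2: mu → rho ← zeta → gamma → nu
  rho is a collider here and neither rho nor any of its descendants is conditioned on, so the collider stays closed — the path is blocked at rho.
Path 3: mu → rho ← eps ← gamma → nu
  rho is a collider here and neither rho nor any of its descendants is conditioned on, so the collider stays closed — the path is blocked at rho.
Path 4: mu → kappa → gamma → nu
  kappa is a chain here and kappa is conditioned on, so the path is blocked at kappa.
At least one path is unblocked, so d-separation fails.

No — mu and nu are not d-separated given {eps, kappa}.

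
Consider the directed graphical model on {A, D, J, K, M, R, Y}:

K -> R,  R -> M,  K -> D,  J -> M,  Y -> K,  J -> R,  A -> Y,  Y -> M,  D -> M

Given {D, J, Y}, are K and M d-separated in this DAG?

We examine all 4 paths between K and M:
Path 1: K → D → M
  D is a chain here and D is conditioned on, so the path is blocked at D.
Path 2: K ← Y → M
  Y is a fork here and Y is conditioned on, so the path is blocked at Y.
Path 3: K → R → M
  R is a chain and R is not conditioned on — no node blocks this path, so it is active.
Path 4: K → R ← J → M
  R is a collider here and neither R nor any of its descendants is conditioned on, so the collider stays closed — the path is blocked at R.
Because an active path exists, K and M are not d-separated.

No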